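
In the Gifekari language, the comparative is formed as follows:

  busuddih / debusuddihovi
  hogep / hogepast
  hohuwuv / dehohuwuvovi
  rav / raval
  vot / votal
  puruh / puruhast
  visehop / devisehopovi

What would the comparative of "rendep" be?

rendepast

puruh and busuddih both end in -h yet inflect differently (puruhast, debusuddihovi), so the final letter is not what conditions the rule; the number of vowels is.
"rendep" has 2 vowels. The stems with 2 vowels (hogep → hogepast, puruh → puruhast) add -ast.
The other patterns: stems with 1 vowel add -al; stems with 3 vowels add de- … -ovi around the stem.
So rendep → rendepast.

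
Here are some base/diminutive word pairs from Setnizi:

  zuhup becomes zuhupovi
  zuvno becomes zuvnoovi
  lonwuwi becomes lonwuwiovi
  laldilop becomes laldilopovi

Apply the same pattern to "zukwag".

zukwagovi

Every pair shown (zuhup → zuhupovi, zuvno → zuvnoovi, lonwuwi → lonwuwiovi, …) follows the same rule: add -ovi.
So zukwag → zukwagovi.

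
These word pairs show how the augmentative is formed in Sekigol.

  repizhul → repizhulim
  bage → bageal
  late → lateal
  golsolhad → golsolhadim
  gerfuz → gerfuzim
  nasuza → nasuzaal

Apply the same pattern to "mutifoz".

mutifozim

nasuza and golsolhad both have last vowel 'a' yet inflect differently (nasuzaal, golsolhadim), so the last vowel is not what conditions the rule; whether the stem ends in a vowel or a consonant is.
"mutifoz" ends in a consonant. The stems ending in a consonant (golsolhad → golsolhadim, repizhul → repizhulim, gerfuz → gerfuzim) add -im.
The other pattern: stems ending in a vowel add -al.
So mutifoz → mutifozim.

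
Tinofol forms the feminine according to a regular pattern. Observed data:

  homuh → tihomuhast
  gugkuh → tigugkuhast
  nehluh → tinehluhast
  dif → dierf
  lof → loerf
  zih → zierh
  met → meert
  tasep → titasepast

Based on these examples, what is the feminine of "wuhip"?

"wuhip" has 2 vowels. The stems with 2 vowels (nehluh → tinehluhast, homuh → tihomuhast, tasep → titasepast) add ti- … -ast around the stem.
The other pattern: stems with 1 vowel insert -er- after the first vowel.
So wuhip → tiwuhipast.

tiwuhipast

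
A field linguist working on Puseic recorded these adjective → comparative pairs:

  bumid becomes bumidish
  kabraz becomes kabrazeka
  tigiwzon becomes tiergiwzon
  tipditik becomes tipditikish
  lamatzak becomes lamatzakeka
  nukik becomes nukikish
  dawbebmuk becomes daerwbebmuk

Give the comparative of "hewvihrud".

heerwvihrud

lamatzak and tipditik both end in -k yet inflect differently (lamatzakeka, tipditikish), so the final letter is not what conditions the rule; the last vowel is.
"hewvihrud" has last vowel 'u'. The one such stem in the data (dawbebmuk → daerwbebmuk) inserts -er- after the first vowel (as does tigiwzon), so the same rule applies.
So hewvihrud → heerwvihrud.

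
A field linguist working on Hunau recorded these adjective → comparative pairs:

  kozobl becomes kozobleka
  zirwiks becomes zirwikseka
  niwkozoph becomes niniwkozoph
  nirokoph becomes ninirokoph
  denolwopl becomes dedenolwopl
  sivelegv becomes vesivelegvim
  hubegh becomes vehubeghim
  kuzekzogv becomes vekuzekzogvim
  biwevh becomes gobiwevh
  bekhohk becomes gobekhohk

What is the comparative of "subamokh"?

subamokheka

kozobl and denolwopl both end in -l yet inflect differently (kozobleka, dedenolwopl), so the final letter is not what conditions the rule; the second-to-last letter is.
"subamokh" has second-to-last letter 'k'. The one such stem in the data (zirwiks → zirwikseka) adds -eka, so the same rule applies.
So subamokh → subamokheka.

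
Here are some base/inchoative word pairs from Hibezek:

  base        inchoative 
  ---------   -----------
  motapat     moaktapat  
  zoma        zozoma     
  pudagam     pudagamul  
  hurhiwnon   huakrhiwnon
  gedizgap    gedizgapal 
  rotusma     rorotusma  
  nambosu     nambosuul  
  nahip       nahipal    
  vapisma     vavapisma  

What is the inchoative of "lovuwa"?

gedizgap and vapisma both have last vowel 'a' yet inflect differently (gedizgapal, vavapisma), so the last vowel is not what conditions the rule; the final letter is.
"lovuwa" ends in -a. The stems ending in -a (vapisma → vavapisma, zoma → zozoma, rotusma → rorotusma) repeat the first consonant+vowel as a prefix.
So lovuwa → lolovuwa.

lolovuwa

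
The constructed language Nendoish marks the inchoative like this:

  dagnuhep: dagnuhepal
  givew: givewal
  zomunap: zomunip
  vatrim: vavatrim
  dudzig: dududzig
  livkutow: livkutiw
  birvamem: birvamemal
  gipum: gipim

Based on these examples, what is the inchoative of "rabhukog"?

vatrim and birvamem both end in -m yet inflect differently (vavatrim, birvamemal), so the final letter is not what conditions the rule; the last vowel is.
"rabhukog" has last vowel 'o'. The one such stem in the data (livkutow → livkutiw) changes the last vowel to 'i' (as do zomunap, gipum), so the same rule applies.
So rabhukog → rabhukig.

rabhukig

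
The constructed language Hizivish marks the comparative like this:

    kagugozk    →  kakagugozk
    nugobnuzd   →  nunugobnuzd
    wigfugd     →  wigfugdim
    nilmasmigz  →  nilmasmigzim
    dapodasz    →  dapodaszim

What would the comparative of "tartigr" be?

"tartigr" has second-to-last letter 'g'. The stems whose second-to-last letter is 'g' (wigfugd → wigfugdim, nilmasmigz → nilmasmigzim) add -im.
So tartigr → tartigrim.

tartigrim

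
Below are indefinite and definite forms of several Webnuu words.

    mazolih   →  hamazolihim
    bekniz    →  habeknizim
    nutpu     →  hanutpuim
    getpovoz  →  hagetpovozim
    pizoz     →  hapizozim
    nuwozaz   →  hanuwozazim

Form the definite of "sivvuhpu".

hasivvuhpuim

Every pair shown (mazolih → hamazolihim, bekniz → habeknizim, nutpu → hanutpuim, …) follows the same rule: add ha- … -im around the stem.
So sivvuhpu → hasivvuhpuim.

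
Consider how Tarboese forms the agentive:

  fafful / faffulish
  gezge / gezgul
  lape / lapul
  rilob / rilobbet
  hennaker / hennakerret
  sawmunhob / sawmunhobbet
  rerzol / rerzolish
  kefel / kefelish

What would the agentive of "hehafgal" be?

hehafgalish

lape and kefel both have last vowel 'e' yet inflect differently (lapul, kefelish), so the last vowel is not what conditions the rule; the final letter is.
"hehafgal" ends in -l. The stems ending in -l (fafful → faffulish, kefel → kefelish, rerzol → rerzolish) add -ish.
So hehafgal → hehafgalish.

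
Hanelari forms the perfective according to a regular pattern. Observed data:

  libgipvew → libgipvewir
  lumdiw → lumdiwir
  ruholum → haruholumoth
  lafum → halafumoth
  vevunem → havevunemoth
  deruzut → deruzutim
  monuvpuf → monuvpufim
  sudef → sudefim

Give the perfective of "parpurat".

parpuratim

"parpurat" ends in -t. The one such stem in the data (deruzut → deruzutim) adds -im, so the same rule applies.
So parpurat → parpuratim.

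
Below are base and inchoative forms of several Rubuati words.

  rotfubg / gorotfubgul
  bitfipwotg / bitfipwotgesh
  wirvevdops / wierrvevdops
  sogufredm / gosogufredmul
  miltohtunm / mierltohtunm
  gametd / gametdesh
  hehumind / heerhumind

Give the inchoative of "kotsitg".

kotsitgesh

bitfipwotg and rotfubg both end in -g yet inflect differently (bitfipwotgesh, gorotfubgul), so the final letter is not what conditions the rule; the second-to-last letter is.
"kotsitg" has second-to-last letter 't'. The stems whose second-to-last letter is 't' (bitfipwotg → bitfipwotgesh, gametd → gametdesh) add -esh.
The other patterns: stems whose second-to-last letter is 'b' or 'd' add go- … -ul around the stem; stems whose second-to-last letter is 'n' or 'p' insert -er- after the first vowel.
So kotsitg → kotsitgesh.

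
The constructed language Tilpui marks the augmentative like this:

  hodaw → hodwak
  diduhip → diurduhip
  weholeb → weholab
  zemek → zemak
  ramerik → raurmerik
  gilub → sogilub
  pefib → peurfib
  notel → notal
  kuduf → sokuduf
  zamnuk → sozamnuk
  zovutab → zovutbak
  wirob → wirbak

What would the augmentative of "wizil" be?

wiurzil

zovutab and pefib both end in -b yet inflect differently (zovutbak, peurfib), so the final letter is not what conditions the rule; the last vowel is.
"wizil" has last vowel 'i'. The stems whose last vowel is 'i' (pefib → peurfib, diduhip → diurduhip, ramerik → raurmerik) insert -ur- after the first vowel.
The other patterns: stems whose last vowel is 'a' or 'o' delete the last vowel and add -ak; stems whose last vowel is 'e' change the last vowel to 'a'; stems whose last vowel is 'u' add the prefix so-.
So wizil → wiurzil.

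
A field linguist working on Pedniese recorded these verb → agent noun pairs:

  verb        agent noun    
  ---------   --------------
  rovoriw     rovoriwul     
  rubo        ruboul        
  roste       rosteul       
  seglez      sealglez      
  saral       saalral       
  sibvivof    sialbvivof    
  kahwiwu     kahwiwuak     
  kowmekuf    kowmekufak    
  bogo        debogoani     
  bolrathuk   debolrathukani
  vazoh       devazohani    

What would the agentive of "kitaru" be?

sibvivof and kowmekuf both end in -f yet inflect differently (sialbvivof, kowmekufak), so the final letter is not what conditions the rule; the first letter is.
"kitaru" begins with k-. The stems beginning with k- (kahwiwu → kahwiwuak, kowmekuf → kowmekufak) add -ak.
The other patterns: stems beginning with r- add -ul; stems beginning with s- insert -al- after the first vowel; stems beginning with b- or v- add de- … -ani around the stem.
So kitaru → kitaruak.

kitaruak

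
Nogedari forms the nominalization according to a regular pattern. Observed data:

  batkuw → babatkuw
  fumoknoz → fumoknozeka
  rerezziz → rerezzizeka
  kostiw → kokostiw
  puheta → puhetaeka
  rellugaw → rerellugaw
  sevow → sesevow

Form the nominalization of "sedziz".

kostiw and rerezziz both have last vowel 'i' yet inflect differently (kokostiw, rerezzizeka), so the last vowel is not what conditions the rule; the final letter is.
"sedziz" ends in -z. The stems ending in -z (rerezziz → rerezzizeka, fumoknoz → fumoknozeka) add -eka.
So sedziz → sedzizeka.

sedzizeka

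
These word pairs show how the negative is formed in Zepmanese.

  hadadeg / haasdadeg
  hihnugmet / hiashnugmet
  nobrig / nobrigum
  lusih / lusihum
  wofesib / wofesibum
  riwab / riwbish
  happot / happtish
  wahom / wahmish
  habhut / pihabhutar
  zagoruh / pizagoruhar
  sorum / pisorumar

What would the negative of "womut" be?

"womut" has last vowel 'u'. The stems whose last vowel is 'u' (habhut → pihabhutar, zagoruh → pizagoruhar, sorum → pisorumar) add pi- … -ar around the stem.
The other patterns: stems whose last vowel is 'e' insert -as- after the first vowel; stems whose last vowel is 'i' add -um; stems whose last vowel is 'a' or 'o' delete the last vowel and add -ish.
So womut → piwomutar.

piwomutar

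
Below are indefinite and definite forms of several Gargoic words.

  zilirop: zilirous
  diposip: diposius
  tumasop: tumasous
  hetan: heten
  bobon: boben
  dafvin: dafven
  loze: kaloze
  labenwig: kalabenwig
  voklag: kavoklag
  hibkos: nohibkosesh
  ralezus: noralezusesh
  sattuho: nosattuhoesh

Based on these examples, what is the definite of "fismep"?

zilirop and bobon both have last vowel 'o' yet inflect differently (zilirous, boben), so the last vowel is not what conditions the rule; the final letter is.
"fismep" ends in -p. The stems ending in -p (zilirop → zilirous, diposip → diposius, tumasop → tumasous) drop the final letter and add -us.
So fismep → fismeus.

fismeus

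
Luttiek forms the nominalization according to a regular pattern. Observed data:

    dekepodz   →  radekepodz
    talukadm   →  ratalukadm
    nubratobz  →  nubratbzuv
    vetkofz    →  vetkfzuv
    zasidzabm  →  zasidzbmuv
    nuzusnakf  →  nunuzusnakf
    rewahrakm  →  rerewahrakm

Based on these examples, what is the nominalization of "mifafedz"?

"mifafedz" has second-to-last letter 'd'. The stems whose second-to-last letter is 'd' (dekepodz → radekepodz, talukadm → ratalukadm) add the prefix ra-.
The other patterns: stems whose second-to-last letter is 'b' or 'f' delete the last vowel and add -uv; stems whose second-to-last letter is 'k' repeat the first consonant+vowel as a prefix.
So mifafedz → ramifafedz.

ramifafedz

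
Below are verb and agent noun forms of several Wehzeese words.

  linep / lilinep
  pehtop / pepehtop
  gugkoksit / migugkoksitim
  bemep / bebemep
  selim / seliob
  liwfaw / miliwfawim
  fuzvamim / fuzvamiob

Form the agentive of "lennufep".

fuzvamim and gugkoksit both have last vowel 'i' yet inflect differently (fuzvamiob, migugkoksitim), so the last vowel is not what conditions the rule; the final letter is.
"lennufep" ends in -p. The stems ending in -p (bemep → bebemep, pehtop → pepehtop, linep → lilinep) repeat the first consonant+vowel as a prefix.
The other patterns: stems ending in -m drop the final letter and add -ob; stems ending in -t or -w add mi- … -im around the stem.
So lennufep → lelennufep.

lelennufep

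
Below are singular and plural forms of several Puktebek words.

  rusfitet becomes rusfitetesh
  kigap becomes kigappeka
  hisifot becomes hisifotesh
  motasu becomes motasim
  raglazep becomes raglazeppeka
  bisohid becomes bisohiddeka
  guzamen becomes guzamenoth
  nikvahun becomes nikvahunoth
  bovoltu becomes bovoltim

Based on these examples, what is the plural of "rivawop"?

rusfitet and guzamen both have last vowel 'e' yet inflect differently (rusfitetesh, guzamenoth), so the last vowel is not what conditions the rule; the final letter is.
"rivawop" ends in -p. The stems ending in -p (raglazep → raglazeppeka, kigap → kigappeka) double the final consonant and add -eka.
So rivawop → rivawoppeka.

rivawoppeka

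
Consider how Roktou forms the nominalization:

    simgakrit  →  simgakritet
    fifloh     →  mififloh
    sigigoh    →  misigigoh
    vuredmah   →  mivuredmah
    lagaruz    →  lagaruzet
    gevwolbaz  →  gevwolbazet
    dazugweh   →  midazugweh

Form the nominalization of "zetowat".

zetowatet

vuredmah and gevwolbaz both have last vowel 'a' yet inflect differently (mivuredmah, gevwolbazet), so the last vowel is not what conditions the rule; the final letter is.
"zetowat" ends in -t. The one such stem in the data (simgakrit → simgakritet) adds -et, so the same rule applies.
The other pattern: stems ending in -h add the prefix mi-.
So zetowat → zetowatet.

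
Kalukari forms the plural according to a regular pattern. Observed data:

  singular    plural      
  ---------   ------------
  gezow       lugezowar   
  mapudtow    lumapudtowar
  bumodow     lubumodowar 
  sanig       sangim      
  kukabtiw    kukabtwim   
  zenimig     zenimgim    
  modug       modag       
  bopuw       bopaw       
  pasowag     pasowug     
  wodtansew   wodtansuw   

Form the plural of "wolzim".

wolzmim

gezow and kukabtiw both end in -w yet inflect differently (lugezowar, kukabtwim), so the final letter is not what conditions the rule; the last vowel is.
"wolzim" has last vowel 'i'. The stems whose last vowel is 'i' (sanig → sangim, kukabtiw → kukabtwim, zenimig → zenimgim) delete the last vowel and add -im.
The other patterns: stems whose last vowel is 'o' add lu- … -ar around the stem; stems whose last vowel is 'u' change the last vowel to 'a'; stems whose last vowel is 'a' or 'e' change the last vowel to 'u'.
So wolzim → wolzmim.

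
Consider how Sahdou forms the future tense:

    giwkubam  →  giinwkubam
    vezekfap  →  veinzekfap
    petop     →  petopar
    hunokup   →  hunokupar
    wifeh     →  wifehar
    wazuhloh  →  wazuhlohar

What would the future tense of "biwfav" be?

vezekfap and petop both end in -p yet inflect differently (veinzekfap, petopar), so the final letter is not what conditions the rule; the last vowel is.
"biwfav" has last vowel 'a'. The stems whose last vowel is 'a' (vezekfap → veinzekfap, giwkubam → giinwkubam) insert -in- after the first vowel.
So biwfav → biinwfav.

biinwfav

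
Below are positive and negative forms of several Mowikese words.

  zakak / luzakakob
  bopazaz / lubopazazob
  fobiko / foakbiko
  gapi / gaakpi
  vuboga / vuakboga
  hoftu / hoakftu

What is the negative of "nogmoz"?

lunogmozob

zakak and vuboga both have last vowel 'a' yet inflect differently (luzakakob, vuakboga), so the last vowel is not what conditions the rule; whether the stem ends in a vowel or a consonant is.
"nogmoz" ends in a consonant. The stems ending in a consonant (zakak → luzakakob, bopazaz → lubopazazob) add lu- … -ob around the stem.
The other pattern: stems ending in a vowel insert -ak- after the first vowel.
So nogmoz → lunogmozob.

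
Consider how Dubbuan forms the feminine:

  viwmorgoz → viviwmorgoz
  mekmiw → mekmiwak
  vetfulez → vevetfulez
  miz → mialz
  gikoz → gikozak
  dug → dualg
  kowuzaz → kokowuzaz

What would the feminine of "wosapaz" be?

wowosapaz

"wosapaz" has 3 vowels. The stems with 3 vowels (vetfulez → vevetfulez, viwmorgoz → viviwmorgoz, kowuzaz → kokowuzaz) repeat the first consonant+vowel as a prefix.
So wosapaz → wowosapaz.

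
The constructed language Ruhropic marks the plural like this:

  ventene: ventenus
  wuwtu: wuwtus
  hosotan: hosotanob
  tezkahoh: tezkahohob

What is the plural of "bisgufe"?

bisgufus

ventene and hosotan both have 3 vowels yet inflect differently (ventenus, hosotanob), so the number of vowels is not what conditions the rule; whether the stem ends in a vowel or a consonant is.
"bisgufe" ends in a vowel. The stems ending in a vowel (ventene → ventenus, wuwtu → wuwtus) drop the final letter and add -us.
The other pattern: stems ending in a consonant add -ob.
So bisgufe → bisgufus.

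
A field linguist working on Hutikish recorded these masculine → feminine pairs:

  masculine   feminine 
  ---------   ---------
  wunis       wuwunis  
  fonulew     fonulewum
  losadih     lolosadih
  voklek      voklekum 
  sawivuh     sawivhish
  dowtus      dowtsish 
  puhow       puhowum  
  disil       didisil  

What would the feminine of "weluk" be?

welkish

"weluk" has last vowel 'u'. The stems whose last vowel is 'u' (dowtus → dowtsish, sawivuh → sawivhish) delete the last vowel and add -ish.
So weluk → welkish.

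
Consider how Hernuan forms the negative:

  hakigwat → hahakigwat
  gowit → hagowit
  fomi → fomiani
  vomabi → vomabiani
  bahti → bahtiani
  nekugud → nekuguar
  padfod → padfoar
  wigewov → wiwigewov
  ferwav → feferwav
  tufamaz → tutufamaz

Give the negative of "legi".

gowit and fomi both have last vowel 'i' yet inflect differently (hagowit, fomiani), so the last vowel is not what conditions the rule; the final letter is.
"legi" ends in -i. The stems ending in -i (fomi → fomiani, vomabi → vomabiani, bahti → bahtiani) add -ani.
The other patterns: stems ending in -t add the prefix ha-; stems ending in -d drop the final letter and add -ar; stems ending in -v or -z repeat the first consonant+vowel as a prefix.
So legi → legiani.

legiani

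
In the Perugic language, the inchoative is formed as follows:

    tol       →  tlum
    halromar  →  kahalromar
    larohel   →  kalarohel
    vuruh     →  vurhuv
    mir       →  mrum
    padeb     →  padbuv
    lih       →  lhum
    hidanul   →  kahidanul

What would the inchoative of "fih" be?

lih and vuruh both end in -h yet inflect differently (lhum, vurhuv), so the final letter is not what conditions the rule; the number of vowels is.
"fih" has 1 vowel. The stems with 1 vowel (mir → mrum, tol → tlum, lih → lhum) delete the last vowel and add -um.
The other patterns: stems with 2 vowels delete the last vowel and add -uv; stems with 3 vowels add the prefix ka-.
So fih → fhum.

fhum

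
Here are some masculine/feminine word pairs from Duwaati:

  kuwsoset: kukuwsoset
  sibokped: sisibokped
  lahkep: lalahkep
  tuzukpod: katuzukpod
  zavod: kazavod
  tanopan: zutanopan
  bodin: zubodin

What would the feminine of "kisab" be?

sibokped and tuzukpod both end in -d yet inflect differently (sisibokped, katuzukpod), so the final letter is not what conditions the rule; the last vowel is.
"kisab" has last vowel 'a'. The one such stem in the data (tanopan → zutanopan) adds the prefix zu-, so the same rule applies.
The other patterns: stems whose last vowel is 'e' repeat the first consonant+vowel as a prefix; stems whose last vowel is 'o' add the prefix ka-.
So kisab → zukisab.

zukisab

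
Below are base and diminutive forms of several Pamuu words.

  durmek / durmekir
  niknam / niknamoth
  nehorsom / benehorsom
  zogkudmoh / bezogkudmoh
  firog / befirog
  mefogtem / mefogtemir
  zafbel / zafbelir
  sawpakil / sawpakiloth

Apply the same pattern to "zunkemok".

bezunkemok

mefogtem and nehorsom both end in -m yet inflect differently (mefogtemir, benehorsom), so the final letter is not what conditions the rule; the last vowel is.
"zunkemok" has last vowel 'o'. The stems whose last vowel is 'o' (nehorsom → benehorsom, zogkudmoh → bezogkudmoh, firog → befirog) add the prefix be-.
The other patterns: stems whose last vowel is 'e' add -ir; stems whose last vowel is 'a' or 'i' add -oth.
So zunkemok → bezunkemok.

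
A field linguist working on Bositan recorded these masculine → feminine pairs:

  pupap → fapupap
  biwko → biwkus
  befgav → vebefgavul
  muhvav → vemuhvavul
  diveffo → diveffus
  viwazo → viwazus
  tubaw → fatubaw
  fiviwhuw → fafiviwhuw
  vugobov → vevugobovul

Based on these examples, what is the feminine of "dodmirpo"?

dodmirpus

biwko and vugobov both have last vowel 'o' yet inflect differently (biwkus, vevugobovul), so the last vowel is not what conditions the rule; the final letter is.
"dodmirpo" ends in -o. The stems ending in -o (biwko → biwkus, viwazo → viwazus, diveffo → diveffus) drop the final letter and add -us.
So dodmirpo → dodmirpus.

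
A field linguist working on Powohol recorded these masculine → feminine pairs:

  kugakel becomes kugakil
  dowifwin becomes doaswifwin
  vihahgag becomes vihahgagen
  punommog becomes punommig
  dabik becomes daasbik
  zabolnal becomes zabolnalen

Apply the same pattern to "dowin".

doaswin

zabolnal and kugakel both end in -l yet inflect differently (zabolnalen, kugakil), so the final letter is not what conditions the rule; the last vowel is.
"dowin" has last vowel 'i'. The stems whose last vowel is 'i' (dabik → daasbik, dowifwin → doaswifwin) insert -as- after the first vowel.
The other patterns: stems whose last vowel is 'a' add -en; stems whose last vowel is 'e' or 'o' change the last vowel to 'i'.
So dowin → doaswin.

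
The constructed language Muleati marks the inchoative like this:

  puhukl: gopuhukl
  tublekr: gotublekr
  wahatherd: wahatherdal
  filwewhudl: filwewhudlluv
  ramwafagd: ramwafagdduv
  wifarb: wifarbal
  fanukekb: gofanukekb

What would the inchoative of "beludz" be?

"beludz" has second-to-last letter 'd'. The one such stem in the data (filwewhudl → filwewhudlluv) doubles the final consonant and adds -uv (as does ramwafagd), so the same rule applies.
So beludz → beludzzuv.

beludzzuv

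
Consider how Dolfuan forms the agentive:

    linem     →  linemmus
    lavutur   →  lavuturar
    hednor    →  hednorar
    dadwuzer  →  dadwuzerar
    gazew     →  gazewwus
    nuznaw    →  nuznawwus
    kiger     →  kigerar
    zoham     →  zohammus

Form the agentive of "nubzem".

nubzemmus

kiger and gazew both have last vowel 'e' yet inflect differently (kigerar, gazewwus), so the last vowel is not what conditions the rule; the final letter is.
"nubzem" ends in -m. The stems ending in -m (linem → linemmus, zoham → zohammus) double the final consonant and add -us.
The other pattern: stems ending in -r add -ar.
So nubzem → nubzemmus.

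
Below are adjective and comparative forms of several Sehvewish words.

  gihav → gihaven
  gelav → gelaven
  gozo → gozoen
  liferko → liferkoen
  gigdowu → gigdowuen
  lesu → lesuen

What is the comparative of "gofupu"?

Every pair shown (gihav → gihaven, gelav → gelaven, gozo → gozoen, …) follows the same rule: add -en.
So gofupu → gofupuen.

gofupuen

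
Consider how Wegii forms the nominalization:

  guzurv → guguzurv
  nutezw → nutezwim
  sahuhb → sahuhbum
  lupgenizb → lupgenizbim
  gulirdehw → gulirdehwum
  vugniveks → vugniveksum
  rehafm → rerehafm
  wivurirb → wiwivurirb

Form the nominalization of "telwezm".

lupgenizb and wivurirb both end in -b yet inflect differently (lupgenizbim, wiwivurirb), so the final letter is not what conditions the rule; the second-to-last letter is.
"telwezm" has second-to-last letter 'z'. The stems whose second-to-last letter is 'z' (nutezw → nutezwim, lupgenizb → lupgenizbim) add -im.
So telwezm → telwezmim.

telwezmim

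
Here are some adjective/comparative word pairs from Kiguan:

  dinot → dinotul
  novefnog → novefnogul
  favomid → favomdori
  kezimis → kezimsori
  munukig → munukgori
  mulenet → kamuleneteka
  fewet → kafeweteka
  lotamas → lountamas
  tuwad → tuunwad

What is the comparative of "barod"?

"barod" has last vowel 'o'. The stems whose last vowel is 'o' (dinot → dinotul, novefnog → novefnogul) add -ul.
So barod → barodul.

barodul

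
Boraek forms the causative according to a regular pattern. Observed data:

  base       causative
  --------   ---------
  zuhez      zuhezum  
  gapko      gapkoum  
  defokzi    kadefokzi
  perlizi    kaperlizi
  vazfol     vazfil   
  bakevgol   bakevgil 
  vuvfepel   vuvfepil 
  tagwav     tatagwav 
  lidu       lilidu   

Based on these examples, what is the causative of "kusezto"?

"kusezto" ends in -o. The one such stem in the data (gapko → gapkoum) adds -um, so the same rule applies.
The other patterns: stems ending in -i add the prefix ka-; stems ending in -l change the last vowel to 'i'; stems ending in -u or -v repeat the first consonant+vowel as a prefix.
So kusezto → kuseztoum.

kuseztoum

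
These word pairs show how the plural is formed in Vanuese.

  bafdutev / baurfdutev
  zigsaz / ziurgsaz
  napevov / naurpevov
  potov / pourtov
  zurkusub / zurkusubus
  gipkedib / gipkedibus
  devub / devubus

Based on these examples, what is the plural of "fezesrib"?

fezesribus

zurkusub and zigsaz both begin with z- yet inflect differently (zurkusubus, ziurgsaz), so the first letter is not what conditions the rule; the final letter is.
"fezesrib" ends in -b. The stems ending in -b (devub → devubus, gipkedib → gipkedibus, zurkusub → zurkusubus) add -us.
The other pattern: stems ending in -v or -z insert -ur- after the first vowel.
So fezesrib → fezesribus.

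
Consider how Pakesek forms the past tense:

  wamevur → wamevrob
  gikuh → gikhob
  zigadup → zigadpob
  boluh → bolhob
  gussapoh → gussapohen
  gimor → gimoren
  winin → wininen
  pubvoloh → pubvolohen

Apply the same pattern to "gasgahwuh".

"gasgahwuh" has last vowel 'u'. The stems whose last vowel is 'u' (wamevur → wamevrob, gikuh → gikhob, zigadup → zigadpob) delete the last vowel and add -ob.
The other pattern: stems whose last vowel is 'i' or 'o' add -en.
So gasgahwuh → gasgahwhob.

gasgahwhob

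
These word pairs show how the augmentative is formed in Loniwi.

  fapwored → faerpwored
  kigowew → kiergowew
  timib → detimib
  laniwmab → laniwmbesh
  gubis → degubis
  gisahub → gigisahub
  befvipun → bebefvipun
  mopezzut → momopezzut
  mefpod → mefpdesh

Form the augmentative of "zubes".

fapwored and mefpod both end in -d yet inflect differently (faerpwored, mefpdesh), so the final letter is not what conditions the rule; the last vowel is.
"zubes" has last vowel 'e'. The stems whose last vowel is 'e' (fapwored → faerpwored, kigowew → kiergowew) insert -er- after the first vowel.
The other patterns: stems whose last vowel is 'a' or 'o' delete the last vowel and add -esh; stems whose last vowel is 'i' add the prefix de-; stems whose last vowel is 'u' repeat the first consonant+vowel as a prefix.
So zubes → zuerbes.

zuerbes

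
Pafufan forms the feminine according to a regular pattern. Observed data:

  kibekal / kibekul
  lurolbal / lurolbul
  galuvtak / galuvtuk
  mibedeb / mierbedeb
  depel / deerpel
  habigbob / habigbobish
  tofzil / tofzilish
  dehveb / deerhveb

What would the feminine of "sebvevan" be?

depel and lurolbal both end in -l yet inflect differently (deerpel, lurolbul), so the final letter is not what conditions the rule; the last vowel is.
"sebvevan" has last vowel 'a'. The stems whose last vowel is 'a' (lurolbal → lurolbul, galuvtak → galuvtuk, kibekal → kibekul) change the last vowel to 'u'.
The other patterns: stems whose last vowel is 'e' insert -er- after the first vowel; stems whose last vowel is 'i' or 'o' add -ish.
So sebvevan → sebvevun.

sebvevun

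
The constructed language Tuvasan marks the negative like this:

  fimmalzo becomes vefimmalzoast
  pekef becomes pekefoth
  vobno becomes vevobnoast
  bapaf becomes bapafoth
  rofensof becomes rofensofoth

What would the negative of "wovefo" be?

"wovefo" ends in -o. The stems ending in -o (vobno → vevobnoast, fimmalzo → vefimmalzoast) add ve- … -ast around the stem.
So wovefo → vewovefoast.

vewovefoast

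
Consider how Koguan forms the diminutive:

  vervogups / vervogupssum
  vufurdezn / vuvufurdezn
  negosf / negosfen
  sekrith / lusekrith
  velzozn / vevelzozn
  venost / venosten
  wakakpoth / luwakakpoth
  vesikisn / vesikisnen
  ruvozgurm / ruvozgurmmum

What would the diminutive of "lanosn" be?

vesikisn and velzozn both end in -n yet inflect differently (vesikisnen, vevelzozn), so the final letter is not what conditions the rule; the second-to-last letter is.
"lanosn" has second-to-last letter 's'. The stems whose second-to-last letter is 's' (vesikisn → vesikisnen, venost → venosten, negosf → negosfen) add -en.
So lanosn → lanosnen.

lanosnen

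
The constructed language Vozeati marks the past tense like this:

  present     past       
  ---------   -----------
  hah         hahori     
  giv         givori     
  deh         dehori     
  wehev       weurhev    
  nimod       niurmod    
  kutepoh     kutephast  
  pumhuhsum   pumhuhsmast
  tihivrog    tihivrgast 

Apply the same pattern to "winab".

wiurnab

giv and wehev both end in -v yet inflect differently (givori, weurhev), so the final letter is not what conditions the rule; the number of vowels is.
"winab" has 2 vowels. The stems with 2 vowels (wehev → weurhev, nimod → niurmod) insert -ur- after the first vowel.
The other patterns: stems with 1 vowel add -ori; stems with 3 vowels delete the last vowel and add -ast.
So winab → wiurnab.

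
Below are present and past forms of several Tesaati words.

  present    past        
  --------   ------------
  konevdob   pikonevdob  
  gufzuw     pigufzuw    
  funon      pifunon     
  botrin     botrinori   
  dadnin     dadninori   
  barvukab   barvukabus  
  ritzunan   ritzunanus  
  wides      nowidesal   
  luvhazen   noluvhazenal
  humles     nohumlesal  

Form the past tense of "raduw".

funon and botrin both end in -n yet inflect differently (pifunon, botrinori), so the final letter is not what conditions the rule; the last vowel is.
"raduw" has last vowel 'u'. The one such stem in the data (gufzuw → pigufzuw) adds the prefix pi-, so the same rule applies.
The other patterns: stems whose last vowel is 'i' add -ori; stems whose last vowel is 'a' add -us; stems whose last vowel is 'e' add no- … -al around the stem.
So raduw → piraduw.

piraduw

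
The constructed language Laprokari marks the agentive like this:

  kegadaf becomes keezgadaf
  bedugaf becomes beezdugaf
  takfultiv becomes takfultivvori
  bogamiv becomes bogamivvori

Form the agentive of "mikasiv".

bedugaf and bogamiv both begin with b- yet inflect differently (beezdugaf, bogamivvori), so the first letter is not what conditions the rule; the final letter is.
"mikasiv" ends in -v. The stems ending in -v (takfultiv → takfultivvori, bogamiv → bogamivvori) double the final consonant and add -ori.
So mikasiv → mikasivvori.

mikasivvori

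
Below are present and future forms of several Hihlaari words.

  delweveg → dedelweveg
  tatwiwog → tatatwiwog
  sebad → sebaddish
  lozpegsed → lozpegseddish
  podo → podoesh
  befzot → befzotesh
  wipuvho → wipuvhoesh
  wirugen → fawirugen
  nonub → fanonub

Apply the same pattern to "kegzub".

fakegzub

delweveg and lozpegsed both have last vowel 'e' yet inflect differently (dedelweveg, lozpegseddish), so the last vowel is not what conditions the rule; the final letter is.
"kegzub" ends in -b. The one such stem in the data (nonub → fanonub) adds the prefix fa-, so the same rule applies.
The other patterns: stems ending in -g repeat the first consonant+vowel as a prefix; stems ending in -d double the final consonant and add -ish; stems ending in -o or -t add -esh.
So kegzub → fakegzub.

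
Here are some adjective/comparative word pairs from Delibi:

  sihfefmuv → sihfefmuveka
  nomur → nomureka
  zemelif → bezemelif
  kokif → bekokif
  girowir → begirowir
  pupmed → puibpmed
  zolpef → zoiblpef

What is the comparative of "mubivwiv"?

nomur and girowir both end in -r yet inflect differently (nomureka, begirowir), so the final letter is not what conditions the rule; the last vowel is.
"mubivwiv" has last vowel 'i'. The stems whose last vowel is 'i' (zemelif → bezemelif, kokif → bekokif, girowir → begirowir) add the prefix be-.
So mubivwiv → bemubivwiv.

bemubivwiv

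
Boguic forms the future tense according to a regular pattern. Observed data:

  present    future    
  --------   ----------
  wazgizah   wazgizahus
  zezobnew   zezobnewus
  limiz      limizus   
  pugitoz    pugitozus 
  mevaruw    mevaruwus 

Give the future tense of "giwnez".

Every pair shown (wazgizah → wazgizahus, zezobnew → zezobnewus, limiz → limizus, …) follows the same rule: add -us.
So giwnez → giwnezus.

giwnezus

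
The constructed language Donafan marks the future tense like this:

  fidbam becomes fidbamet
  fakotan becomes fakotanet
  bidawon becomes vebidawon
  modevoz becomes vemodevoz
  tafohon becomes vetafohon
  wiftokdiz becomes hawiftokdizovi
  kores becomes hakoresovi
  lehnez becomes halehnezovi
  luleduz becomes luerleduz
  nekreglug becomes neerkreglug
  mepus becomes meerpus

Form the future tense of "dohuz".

"dohuz" has last vowel 'u'. The stems whose last vowel is 'u' (luleduz → luerleduz, nekreglug → neerkreglug, mepus → meerpus) insert -er- after the first vowel.
The other patterns: stems whose last vowel is 'a' add -et; stems whose last vowel is 'o' add the prefix ve-; stems whose last vowel is 'e' or 'i' add ha- … -ovi around the stem.
So dohuz → doerhuz.

doerhuz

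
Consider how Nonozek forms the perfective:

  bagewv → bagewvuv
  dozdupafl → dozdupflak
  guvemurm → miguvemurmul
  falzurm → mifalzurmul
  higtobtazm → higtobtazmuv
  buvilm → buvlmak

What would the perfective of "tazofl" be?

tazflak

falzurm and buvilm both end in -m yet inflect differently (mifalzurmul, buvlmak), so the final letter is not what conditions the rule; the second-to-last letter is.
"tazofl" has second-to-last letter 'f'. The one such stem in the data (dozdupafl → dozdupflak) deletes the last vowel and adds -ak (as does buvilm), so the same rule applies.
So tazofl → tazflak.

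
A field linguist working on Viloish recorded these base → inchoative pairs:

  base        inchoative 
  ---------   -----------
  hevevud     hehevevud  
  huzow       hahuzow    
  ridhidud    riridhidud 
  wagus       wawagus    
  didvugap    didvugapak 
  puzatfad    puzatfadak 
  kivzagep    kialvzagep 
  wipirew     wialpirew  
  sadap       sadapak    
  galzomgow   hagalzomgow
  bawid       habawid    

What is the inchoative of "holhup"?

kivzagep and didvugap both end in -p yet inflect differently (kialvzagep, didvugapak), so the final letter is not what conditions the rule; the last vowel is.
"holhup" has last vowel 'u'. The stems whose last vowel is 'u' (wagus → wawagus, ridhidud → riridhidud, hevevud → hehevevud) repeat the first consonant+vowel as a prefix.
So holhup → hoholhup.

hoholhup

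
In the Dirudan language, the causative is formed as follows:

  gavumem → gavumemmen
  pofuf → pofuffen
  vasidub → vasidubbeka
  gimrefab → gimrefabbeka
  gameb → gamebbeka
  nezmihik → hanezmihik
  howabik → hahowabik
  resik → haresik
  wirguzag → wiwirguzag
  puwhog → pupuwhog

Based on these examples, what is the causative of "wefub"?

wefubbeka

pofuf and vasidub both have last vowel 'u' yet inflect differently (pofuffen, vasidubbeka), so the last vowel is not what conditions the rule; the final letter is.
"wefub" ends in -b. The stems ending in -b (vasidub → vasidubbeka, gimrefab → gimrefabbeka, gameb → gamebbeka) double the final consonant and add -eka.
The other patterns: stems ending in -f or -m double the final consonant and add -en; stems ending in -k add the prefix ha-; stems ending in -g repeat the first consonant+vowel as a prefix.
So wefub → wefubbeka.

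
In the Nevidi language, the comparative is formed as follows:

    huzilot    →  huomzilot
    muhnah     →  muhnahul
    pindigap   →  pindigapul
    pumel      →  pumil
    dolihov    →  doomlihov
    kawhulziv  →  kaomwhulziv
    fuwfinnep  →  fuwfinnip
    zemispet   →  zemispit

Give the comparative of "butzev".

butziv

fuwfinnep and pindigap both end in -p yet inflect differently (fuwfinnip, pindigapul), so the final letter is not what conditions the rule; the last vowel is.
"butzev" has last vowel 'e'. The stems whose last vowel is 'e' (pumel → pumil, zemispet → zemispit, fuwfinnep → fuwfinnip) change the last vowel to 'i'.
So butzev → butziv.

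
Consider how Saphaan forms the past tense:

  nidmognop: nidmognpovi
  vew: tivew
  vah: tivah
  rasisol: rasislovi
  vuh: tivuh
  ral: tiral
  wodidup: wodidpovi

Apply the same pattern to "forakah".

forakhovi

rasisol and ral both end in -l yet inflect differently (rasislovi, tiral), so the final letter is not what conditions the rule; the number of vowels is.
"forakah" has 3 vowels. The stems with 3 vowels (wodidup → wodidpovi, rasisol → rasislovi, nidmognop → nidmognpovi) delete the last vowel and add -ovi.
So forakah → forakhovi.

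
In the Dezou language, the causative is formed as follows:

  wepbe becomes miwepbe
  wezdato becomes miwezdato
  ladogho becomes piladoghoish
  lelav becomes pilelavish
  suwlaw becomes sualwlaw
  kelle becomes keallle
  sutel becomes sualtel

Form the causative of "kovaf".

koalvaf

wezdato and ladogho both end in -o yet inflect differently (miwezdato, piladoghoish), so the final letter is not what conditions the rule; the first letter is.
"kovaf" begins with k-. The one such stem in the data (kelle → keallle) inserts -al- after the first vowel (as do suwlaw, sutel), so the same rule applies.
The other patterns: stems beginning with w- add the prefix mi-; stems beginning with l- add pi- … -ish around the stem.
So kovaf → koalvaf.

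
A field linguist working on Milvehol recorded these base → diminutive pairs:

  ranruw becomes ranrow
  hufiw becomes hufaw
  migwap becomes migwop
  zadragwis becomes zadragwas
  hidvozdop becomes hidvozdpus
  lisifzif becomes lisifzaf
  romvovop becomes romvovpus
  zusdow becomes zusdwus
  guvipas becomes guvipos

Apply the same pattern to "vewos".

zusdow and hufiw both end in -w yet inflect differently (zusdwus, hufaw), so the final letter is not what conditions the rule; the last vowel is.
"vewos" has last vowel 'o'. The stems whose last vowel is 'o' (zusdow → zusdwus, romvovop → romvovpus, hidvozdop → hidvozdpus) delete the last vowel and add -us.
The other patterns: stems whose last vowel is 'i' change the last vowel to 'a'; stems whose last vowel is 'a' or 'u' change the last vowel to 'o'.
So vewos → vewsus.

vewsus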